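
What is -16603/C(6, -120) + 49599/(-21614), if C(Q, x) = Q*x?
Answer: 161572981/7781040 ≈ 20.765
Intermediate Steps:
-16603/C(6, -120) + 49599/(-21614) = -16603/(6*(-120)) + 49599/(-21614) = -16603/(-720) + 49599*(-1/21614) = -16603*(-1/720) - 49599/21614 = 16603/720 - 49599/21614 = 161572981/7781040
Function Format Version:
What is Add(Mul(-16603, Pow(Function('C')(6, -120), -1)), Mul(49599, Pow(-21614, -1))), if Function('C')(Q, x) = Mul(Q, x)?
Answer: Rational(161572981, 7781040) ≈ 20.765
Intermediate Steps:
Add(Mul(-16603, Pow(Function('C')(6, -120), -1)), Mul(49599, Pow(-21614, -1))) = Add(Mul(-16603, Pow(Mul(6, -120), -1)), Mul(49599, Pow(-21614, -1))) = Add(Mul(-16603, Pow(-720, -1)), Mul(49599, Rational(-1, 21614))) = Add(Mul(-16603, Rational(-1, 720)), Rational(-49599, 21614)) = Add(Rational(16603, 720), Rational(-49599, 21614)) = Rational(161572981, 7781040)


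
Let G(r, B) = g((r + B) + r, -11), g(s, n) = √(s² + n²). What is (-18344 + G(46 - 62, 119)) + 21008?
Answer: 2664 + √7690 ≈ 2751.7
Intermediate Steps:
g(s, n) = √(n² + s²)
G(r, B) = √(121 + (B + 2*r)²) (G(r, B) = √((-11)² + ((r + B) + r)²) = √(121 + ((B + r) + r)²) = √(121 + (B + 2*r)²))
(-18344 + G(46 - 62, 119)) + 21008 = (-18344 + √(121 + (119 + 2*(46 - 62))²)) + 21008 = (-18344 + √(121 + (119 + 2*(-16))²)) + 21008 = (-18344 + √(121 + (119 - 32)²)) + 21008 = (-18344 + √(121 + 87²)) + 21008 = (-18344 + √(121 + 7569)) + 21008 = (-18344 + √7690) + 21008 = 2664 + √7690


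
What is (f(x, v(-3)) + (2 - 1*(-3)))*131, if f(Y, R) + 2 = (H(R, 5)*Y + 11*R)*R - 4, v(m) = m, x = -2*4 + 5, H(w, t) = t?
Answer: 18733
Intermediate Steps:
x = -3 (x = -8 + 5 = -3)
f(Y, R) = -6 + R*(5*Y + 11*R) (f(Y, R) = -2 + ((5*Y + 11*R)*R - 4) = -2 + (R*(5*Y + 11*R) - 4) = -2 + (-4 + R*(5*Y + 11*R)) = -6 + R*(5*Y + 11*R))
(f(x, v(-3)) + (2 - 1*(-3)))*131 = ((-6 + 11*(-3)² + 5*(-3)*(-3)) + (2 - 1*(-3)))*131 = ((-6 + 11*9 + 45) + (2 + 3))*131 = ((-6 + 99 + 45) + 5)*131 = (138 + 5)*131 = 143*131 = 18733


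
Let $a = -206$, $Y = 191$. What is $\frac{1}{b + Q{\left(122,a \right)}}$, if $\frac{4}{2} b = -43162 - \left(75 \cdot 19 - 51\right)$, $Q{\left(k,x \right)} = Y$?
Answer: $- \frac{1}{22077} \approx -4.5296 \cdot 10^{-5}$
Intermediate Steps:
$Q{\left(k,x \right)} = 191$
$b = -22268$ ($b = \frac{-43162 - \left(75 \cdot 19 - 51\right)}{2} = \frac{-43162 - \left(1425 - 51\right)}{2} = \frac{-43162 - 1374}{2} = \frac{1}{2} \left(-44536\right) = -22268$)
$\frac{1}{b + Q{\left(122,a \right)}} = \frac{1}{-22268 + 191} = \frac{1}{-22077} = - \frac{1}{22077}$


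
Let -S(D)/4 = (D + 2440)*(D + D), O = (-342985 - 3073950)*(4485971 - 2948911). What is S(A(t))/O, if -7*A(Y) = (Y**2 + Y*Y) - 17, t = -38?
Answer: -81588078/64337417860975 ≈ -1.2681e-6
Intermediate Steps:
O = -5252034111100 (O = -3416935*1537060 = -5252034111100)
A(Y) = 17/7 - 2*Y**2/7 (A(Y) = -((Y**2 + Y*Y) - 17)/7 = -((Y**2 + Y**2) - 17)/7 = -(2*Y**2 - 17)/7 = -(-17 + 2*Y**2)/7 = 17/7 - 2*Y**2/7)
S(D) = -8*D*(2440 + D) (S(D) = -4*(D + 2440)*(D + D) = -4*(2440 + D)*2*D = -8*D*(2440 + D))
S(A(t))/O = -8*(17/7 - 2/7*(-38)**2)*(2440 + (17/7 - 2/7*(-38)**2))/(-5252034111100) = -8*(17/7 - 2/7*1444)*(2440 + (17/7 - 2/7*1444))*(-1/5252034111100) = -8*(17/7 - 2888/7)*(2440 + (17/7 - 2888/7))*(-1/5252034111100) = -8*(-2871/7)*(2440 - 2871/7)*(-1/5252034111100) = -8*(-2871/7)*14209/7*(-1/5252034111100) = (326352312/49)*(-1/5252034111100) = -81588078/64337417860975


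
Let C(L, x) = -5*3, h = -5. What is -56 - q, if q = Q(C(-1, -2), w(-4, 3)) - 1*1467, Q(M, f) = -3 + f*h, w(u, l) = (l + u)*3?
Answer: 1399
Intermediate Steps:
w(u, l) = 3*l + 3*u
C(L, x) = -15
Q(M, f) = -3 - 5*f (Q(M, f) = -3 + f*(-5) = -3 - 5*f)
q = -1455 (q = (-3 - 5*(3*3 + 3*(-4))) - 1*1467 = (-3 - 5*(9 - 12)) - 1467 = (-3 - 5*(-3)) - 1467 = (-3 + 15) - 1467 = 12 - 1467 = -1455)
-56 - q = -56 - 1*(-1455) = -56 + 1455 = 1399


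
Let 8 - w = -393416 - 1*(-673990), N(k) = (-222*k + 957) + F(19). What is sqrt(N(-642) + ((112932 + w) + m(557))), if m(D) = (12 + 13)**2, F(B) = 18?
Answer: I*sqrt(23510) ≈ 153.33*I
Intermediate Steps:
N(k) = 975 - 222*k (N(k) = (-222*k + 957) + 18 = (957 - 222*k) + 18 = 975 - 222*k)
m(D) = 625 (m(D) = 25**2 = 625)
w = -280566 (w = 8 - (-393416 - 1*(-673990)) = 8 - (-393416 + 673990) = 8 - 1*280574 = 8 - 280574 = -280566)
sqrt(N(-642) + ((112932 + w) + m(557))) = sqrt((975 - 222*(-642)) + ((112932 - 280566) + 625)) = sqrt((975 + 142524) + (-167634 + 625)) = sqrt(143499 - 167009) = sqrt(-23510) = I*sqrt(23510)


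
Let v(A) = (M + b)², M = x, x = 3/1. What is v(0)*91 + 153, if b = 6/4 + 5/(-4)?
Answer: 17827/16 ≈ 1114.2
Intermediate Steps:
b = ¼ (b = 6*(¼) + 5*(-¼) = 3/2 - 5/4 = ¼ ≈ 0.25000)
x = 3 (x = 3*1 = 3)
M = 3
v(A) = 169/16 (v(A) = (3 + ¼)² = (13/4)² = 169/16)
v(0)*91 + 153 = (169/16)*91 + 153 = 15379/16 + 153 = 17827/16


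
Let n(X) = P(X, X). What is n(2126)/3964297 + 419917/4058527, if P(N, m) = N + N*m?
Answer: 20017342914403/16089206410519 ≈ 1.2441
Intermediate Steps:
n(X) = X*(1 + X)
n(2126)/3964297 + 419917/4058527 = (2126*(1 + 2126))/3964297 + 419917/4058527 = (2126*2127)*(1/3964297) + 419917*(1/4058527) = 4522002*(1/3964297) + 419917/4058527 = 4522002/3964297 + 419917/4058527 = 20017342914403/16089206410519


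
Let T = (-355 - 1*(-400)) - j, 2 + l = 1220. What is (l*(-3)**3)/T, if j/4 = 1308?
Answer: 1566/247 ≈ 6.3401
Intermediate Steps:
l = 1218 (l = -2 + 1220 = 1218)
j = 5232 (j = 4*1308 = 5232)
T = -5187 (T = (-355 - 1*(-400)) - 1*5232 = (-355 + 400) - 5232 = 45 - 5232 = -5187)
(l*(-3)**3)/T = (1218*(-3)**3)/(-5187) = (1218*(-27))*(-1/5187) = -32886*(-1/5187) = 1566/247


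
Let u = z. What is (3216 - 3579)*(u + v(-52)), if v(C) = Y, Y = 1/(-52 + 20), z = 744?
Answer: -8641941/32 ≈ -2.7006e+5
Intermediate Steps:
Y = -1/32 (Y = 1/(-32) = -1/32 ≈ -0.031250)
u = 744
v(C) = -1/32
(3216 - 3579)*(u + v(-52)) = (3216 - 3579)*(744 - 1/32) = -363*23807/32 = -8641941/32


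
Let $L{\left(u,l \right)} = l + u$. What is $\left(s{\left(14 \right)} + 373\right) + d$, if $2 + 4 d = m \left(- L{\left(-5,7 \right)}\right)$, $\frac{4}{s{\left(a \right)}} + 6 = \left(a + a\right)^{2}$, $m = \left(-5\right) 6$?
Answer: $\frac{301479}{778} \approx 387.5$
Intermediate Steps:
$m = -30$
$s{\left(a \right)} = \frac{4}{-6 + 4 a^{2}}$ ($s{\left(a \right)} = \frac{4}{-6 + \left(a + a\right)^{2}} = \frac{4}{-6 + \left(2 a\right)^{2}} = \frac{4}{-6 + 4 a^{2}}$)
$d = \frac{29}{2}$ ($d = - \frac{1}{2} + \frac{\left(-30\right) \left(- (7 - 5)\right)}{4} = - \frac{1}{2} + \frac{\left(-30\right) \left(\left(-1\right) 2\right)}{4} = - \frac{1}{2} + \frac{\left(-30\right) \left(-2\right)}{4} = - \frac{1}{2} + \frac{1}{4} \cdot 60 = - \frac{1}{2} + 15 = \frac{29}{2} \approx 14.5$)
$\left(s{\left(14 \right)} + 373\right) + d = \left(\frac{2}{-3 + 2 \cdot 14^{2}} + 373\right) + \frac{29}{2} = \left(\frac{2}{-3 + 2 \cdot 196} + 373\right) + \frac{29}{2} = \left(\frac{2}{-3 + 392} + 373\right) + \frac{29}{2} = \left(\frac{2}{389} + 373\right) + \frac{29}{2} = \frac{145099}{389} + \frac{29}{2} = \frac{301479}{778}$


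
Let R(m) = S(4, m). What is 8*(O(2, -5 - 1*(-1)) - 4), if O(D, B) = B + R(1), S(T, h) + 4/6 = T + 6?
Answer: 32/3 ≈ 10.667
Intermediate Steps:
S(T, h) = 16/3 + T (S(T, h) = -⅔ + (T + 6) = -⅔ + (6 + T) = 16/3 + T)
R(m) = 28/3 (R(m) = 16/3 + 4 = 28/3)
O(D, B) = 28/3 + B (O(D, B) = B + 28/3 = 28/3 + B)
8*(O(2, -5 - 1*(-1)) - 4) = 8*((28/3 + (-5 - 1*(-1))) - 4) = 8*((28/3 + (-5 + 1)) - 4) = 8*((28/3 - 4) - 4) = 8*(16/3 - 4) = 8*(4/3) = 32/3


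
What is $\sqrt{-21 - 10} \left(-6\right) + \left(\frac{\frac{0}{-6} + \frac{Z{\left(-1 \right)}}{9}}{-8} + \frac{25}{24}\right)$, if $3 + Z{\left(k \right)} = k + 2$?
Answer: $\frac{77}{72} - 6 i \sqrt{31} \approx 1.0694 - 33.407 i$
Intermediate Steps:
$Z{\left(k \right)} = -1 + k$ ($Z{\left(k \right)} = -3 + \left(k + 2\right) = -3 + \left(2 + k\right) = -1 + k$)
$\sqrt{-21 - 10} \left(-6\right) + \left(\frac{\frac{0}{-6} + \frac{Z{\left(-1 \right)}}{9}}{-8} + \frac{25}{24}\right) = \sqrt{-21 - 10} \left(-6\right) + \left(\frac{\frac{0}{-6} + \frac{-1 - 1}{9}}{-8} + \frac{25}{24}\right) = \sqrt{-31} \left(-6\right) + \left(\left(0 \left(- \frac{1}{6}\right) - \frac{2}{9}\right) \left(- \frac{1}{8}\right) + 25 \cdot \frac{1}{24}\right) = i \sqrt{31} \left(-6\right) + \left(\left(0 - \frac{2}{9}\right) \left(- \frac{1}{8}\right) + \frac{25}{24}\right) = - 6 i \sqrt{31} + \left(\left(- \frac{2}{9}\right) \left(- \frac{1}{8}\right) + \frac{25}{24}\right) = - 6 i \sqrt{31} + \left(\frac{1}{36} + \frac{25}{24}\right) = - 6 i \sqrt{31} + \frac{77}{72} = \frac{77}{72} - 6 i \sqrt{31}$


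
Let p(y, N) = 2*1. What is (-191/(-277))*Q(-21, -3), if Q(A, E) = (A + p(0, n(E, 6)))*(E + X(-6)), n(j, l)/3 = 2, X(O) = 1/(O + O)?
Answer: 134273/3324 ≈ 40.395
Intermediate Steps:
X(O) = 1/(2*O)
n(j, l) = 6 (n(j, l) = 3*2 = 6)
p(y, N) = 2
Q(A, E) = (2 + A)*(-1/12 + E) (Q(A, E) = (A + 2)*(E + (1/2)/(-6)) = (2 + A)*(E + (1/2)*(-1/6)) = (2 + A)*(E - 1/12) = (2 + A)*(-1/12 + E))
(-191/(-277))*Q(-21, -3) = (-191/(-277))*(-1/6 + 2*(-3) - 1/12*(-21) - 21*(-3)) = (-191*(-1/277))*(-1/6 - 6 + 7/4 + 63) = (191/277)*(703/12) = 134273/3324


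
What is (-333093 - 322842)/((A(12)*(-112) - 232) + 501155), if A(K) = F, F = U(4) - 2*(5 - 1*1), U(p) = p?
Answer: -655935/501371 ≈ -1.3083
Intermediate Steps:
F = -4 (F = 4 - 2*(5 - 1*1) = 4 - 2*(5 - 1) = 4 - 2*4 = 4 - 8 = -4)
A(K) = -4
(-333093 - 322842)/((A(12)*(-112) - 232) + 501155) = (-333093 - 322842)/((-4*(-112) - 232) + 501155) = -655935/((448 - 232) + 501155) = -655935/(216 + 501155) = -655935/501371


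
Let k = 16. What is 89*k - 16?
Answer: 1408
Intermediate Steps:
89*k - 16 = 89*16 - 16 = 1424 - 16 = 1408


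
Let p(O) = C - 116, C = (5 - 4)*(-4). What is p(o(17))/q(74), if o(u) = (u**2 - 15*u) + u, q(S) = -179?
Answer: 120/179 ≈ 0.67039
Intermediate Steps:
C = -4 (C = 1*(-4) = -4)
o(u) = u**2 - 14*u
p(O) = -120 (p(O) = -4 - 116 = -120)
p(o(17))/q(74) = -120/(-179) = -120*(-1/179) = 120/179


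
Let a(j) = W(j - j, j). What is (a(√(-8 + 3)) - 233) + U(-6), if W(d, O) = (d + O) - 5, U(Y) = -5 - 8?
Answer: -251 + I*√5 ≈ -251.0 + 2.2361*I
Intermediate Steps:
U(Y) = -13
W(d, O) = -5 + O + d (W(d, O) = (O + d) - 5 = -5 + O + d)
a(j) = -5 + j (a(j) = -5 + j + (j - j) = -5 + j + 0 = -5 + j)
(a(√(-8 + 3)) - 233) + U(-6) = ((-5 + √(-8 + 3)) - 233) - 13 = ((-5 + √(-5)) - 233) - 13 = ((-5 + I*√5) - 233) - 13 = (-238 + I*√5) - 13 = -251 + I*√5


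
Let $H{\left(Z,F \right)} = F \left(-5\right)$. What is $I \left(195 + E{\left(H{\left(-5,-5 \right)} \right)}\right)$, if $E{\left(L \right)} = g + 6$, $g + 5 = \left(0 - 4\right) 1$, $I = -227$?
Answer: $-43584$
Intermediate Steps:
$g = -9$ ($g = -5 + \left(0 - 4\right) 1 = -5 - 4 = -9$)
$H{\left(Z,F \right)} = - 5 F$
$E{\left(L \right)} = -3$ ($E{\left(L \right)} = -9 + 6 = -3$)
$I \left(195 + E{\left(H{\left(-5,-5 \right)} \right)}\right) = - 227 \left(195 - 3\right) = \left(-227\right) 192 = -43584$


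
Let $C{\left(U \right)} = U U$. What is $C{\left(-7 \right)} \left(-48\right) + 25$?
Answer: $-2327$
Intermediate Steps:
$C{\left(U \right)} = U^{2}$
$C{\left(-7 \right)} \left(-48\right) + 25 = \left(-7\right)^{2} \left(-48\right) + 25 = 49 \left(-48\right) + 25 = -2352 + 25 = -2327$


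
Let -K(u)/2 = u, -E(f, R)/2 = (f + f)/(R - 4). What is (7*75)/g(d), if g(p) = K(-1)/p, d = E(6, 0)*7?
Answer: 11025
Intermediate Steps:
E(f, R) = -4*f/(-4 + R) (E(f, R) = -2*(f + f)/(R - 4) = -2*2*f/(-4 + R) = -4*f/(-4 + R))
K(u) = -2*u
d = 42 (d = -4*6/(-4 + 0)*7 = -4*6/(-4)*7 = -4*6*(-1/4)*7 = 6*7 = 42)
g(p) = 2/p (g(p) = (-2*(-1))/p = 2/p)
(7*75)/g(d) = (7*75)/((2/42)) = 525/((2*(1/42))) = 525/(1/21) = 525*21 = 11025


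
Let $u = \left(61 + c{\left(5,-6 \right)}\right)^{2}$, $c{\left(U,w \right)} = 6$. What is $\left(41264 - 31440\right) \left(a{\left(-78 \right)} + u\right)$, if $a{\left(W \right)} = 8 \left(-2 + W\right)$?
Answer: $37812576$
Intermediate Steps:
$a{\left(W \right)} = -16 + 8 W$
$u = 4489$ ($u = \left(61 + 6\right)^{2} = 67^{2} = 4489$)
$\left(41264 - 31440\right) \left(a{\left(-78 \right)} + u\right) = \left(41264 - 31440\right) \left(\left(-16 + 8 \left(-78\right)\right) + 4489\right) = 9824 \left(\left(-16 - 624\right) + 4489\right) = 9824 \left(-640 + 4489\right) = 9824 \cdot 3849 = 37812576$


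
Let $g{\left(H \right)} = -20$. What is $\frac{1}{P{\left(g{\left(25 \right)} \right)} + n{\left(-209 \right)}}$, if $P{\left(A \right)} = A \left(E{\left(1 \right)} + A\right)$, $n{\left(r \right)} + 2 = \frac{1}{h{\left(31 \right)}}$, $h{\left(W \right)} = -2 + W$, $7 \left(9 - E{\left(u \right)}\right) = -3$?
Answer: $\frac{203}{42521} \approx 0.0047741$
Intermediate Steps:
$E{\left(u \right)} = \frac{66}{7}$ ($E{\left(u \right)} = 9 - - \frac{3}{7} = 9 + \frac{3}{7} = \frac{66}{7}$)
$n{\left(r \right)} = - \frac{57}{29}$ ($n{\left(r \right)} = -2 + \frac{1}{-2 + 31} = -2 + \frac{1}{29} = - \frac{57}{29}$)
$P{\left(A \right)} = A \left(\frac{66}{7} + A\right)$
$\frac{1}{P{\left(g{\left(25 \right)} \right)} + n{\left(-209 \right)}} = \frac{1}{\frac{1}{7} \left(-20\right) \left(66 + 7 \left(-20\right)\right) - \frac{57}{29}} = \frac{1}{\frac{1}{7} \left(-20\right) \left(66 - 140\right) - \frac{57}{29}} = \frac{1}{\frac{1}{7} \left(-20\right) \left(-74\right) - \frac{57}{29}} = \frac{1}{\frac{1480}{7} - \frac{57}{29}} = \frac{1}{\frac{42521}{203}} = \frac{203}{42521}$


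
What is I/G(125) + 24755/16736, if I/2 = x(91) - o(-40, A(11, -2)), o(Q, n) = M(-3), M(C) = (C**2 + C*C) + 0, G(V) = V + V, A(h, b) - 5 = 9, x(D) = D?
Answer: 4316103/2092000 ≈ 2.0631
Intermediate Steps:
A(h, b) = 14 (A(h, b) = 5 + 9 = 14)
G(V) = 2*V
M(C) = 2*C**2 (M(C) = (C**2 + C**2) + 0 = 2*C**2 + 0 = 2*C**2)
o(Q, n) = 18 (o(Q, n) = 2*(-3)**2 = 2*9 = 18)
I = 146 (I = 2*(91 - 1*18) = 2*(91 - 18) = 2*73 = 146)
I/G(125) + 24755/16736 = 146/((2*125)) + 24755/16736 = 146/250 + 24755*(1/16736) = 146*(1/250) + 24755/16736 = 73/125 + 24755/16736 = 4316103/2092000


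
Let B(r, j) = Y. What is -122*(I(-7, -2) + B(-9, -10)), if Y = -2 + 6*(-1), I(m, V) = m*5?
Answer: 5246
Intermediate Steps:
I(m, V) = 5*m
Y = -8 (Y = -2 - 6 = -8)
B(r, j) = -8
-122*(I(-7, -2) + B(-9, -10)) = -122*(5*(-7) - 8) = -122*(-35 - 8) = -122*(-43) = 5246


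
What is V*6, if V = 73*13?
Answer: 5694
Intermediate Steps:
V = 949
V*6 = 949*6 = 5694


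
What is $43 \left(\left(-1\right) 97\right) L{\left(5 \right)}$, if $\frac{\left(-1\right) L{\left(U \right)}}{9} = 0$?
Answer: $0$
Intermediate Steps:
$L{\left(U \right)} = 0$ ($L{\left(U \right)} = \left(-9\right) 0 = 0$)
$43 \left(\left(-1\right) 97\right) L{\left(5 \right)} = 43 \left(\left(-1\right) 97\right) 0 = 43 \left(-97\right) 0 = \left(-4171\right) 0 = 0$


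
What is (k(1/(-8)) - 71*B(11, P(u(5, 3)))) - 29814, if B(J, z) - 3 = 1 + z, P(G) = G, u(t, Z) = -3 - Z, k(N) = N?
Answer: -237377/8 ≈ -29672.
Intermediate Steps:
B(J, z) = 4 + z (B(J, z) = 3 + (1 + z) = 4 + z)
(k(1/(-8)) - 71*B(11, P(u(5, 3)))) - 29814 = (1/(-8) - 71*(4 + (-3 - 1*3))) - 29814 = (-⅛ - 71*(4 + (-3 - 3))) - 29814 = (-⅛ - 71*(4 - 6)) - 29814 = (-⅛ - 71*(-2)) - 29814 = (-⅛ + 142) - 29814 = 1135/8 - 29814 = -237377/8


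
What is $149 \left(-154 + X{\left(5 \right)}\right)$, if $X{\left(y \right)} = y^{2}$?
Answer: $-19221$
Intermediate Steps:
$149 \left(-154 + X{\left(5 \right)}\right) = 149 \left(-154 + 5^{2}\right) = 149 \left(-154 + 25\right) = 149 \left(-129\right) = -19221$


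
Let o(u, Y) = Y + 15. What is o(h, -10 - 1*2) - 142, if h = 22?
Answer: -139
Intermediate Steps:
o(u, Y) = 15 + Y
o(h, -10 - 1*2) - 142 = (15 + (-10 - 1*2)) - 142 = (15 + (-10 - 2)) - 142 = (15 - 12) - 142 = 3 - 142 = -139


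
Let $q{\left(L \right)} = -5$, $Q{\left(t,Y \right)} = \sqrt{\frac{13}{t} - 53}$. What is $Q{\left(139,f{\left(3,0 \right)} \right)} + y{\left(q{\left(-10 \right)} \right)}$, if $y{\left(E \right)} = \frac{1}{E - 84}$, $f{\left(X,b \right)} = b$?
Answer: $- \frac{1}{89} + \frac{i \sqrt{1022206}}{139} \approx -0.011236 + 7.2737 i$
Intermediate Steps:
$Q{\left(t,Y \right)} = \sqrt{-53 + \frac{13}{t}}$
$y{\left(E \right)} = \frac{1}{-84 + E}$
$Q{\left(139,f{\left(3,0 \right)} \right)} + y{\left(q{\left(-10 \right)} \right)} = \sqrt{-53 + \frac{13}{139}} + \frac{1}{-84 - 5} = \sqrt{-53 + 13 \cdot \frac{1}{139}} + \frac{1}{-89} = \sqrt{-53 + \frac{13}{139}} - \frac{1}{89} = \sqrt{- \frac{7354}{139}} - \frac{1}{89} = \frac{i \sqrt{1022206}}{139} - \frac{1}{89} = - \frac{1}{89} + \frac{i \sqrt{1022206}}{139}$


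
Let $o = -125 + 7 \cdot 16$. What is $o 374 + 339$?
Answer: $-4523$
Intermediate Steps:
$o = -13$ ($o = -125 + 112 = -13$)
$o 374 + 339 = \left(-13\right) 374 + 339 = -4862 + 339 = -4523$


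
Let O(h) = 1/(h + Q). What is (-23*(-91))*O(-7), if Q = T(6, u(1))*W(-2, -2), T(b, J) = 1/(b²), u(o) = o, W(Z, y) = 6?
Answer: -12558/41 ≈ -306.29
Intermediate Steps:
T(b, J) = b⁻²
Q = ⅙ (Q = 6/6² = (1/36)*6 = ⅙ ≈ 0.16667)
O(h) = 1/(⅙ + h) (O(h) = 1/(h + ⅙) = 1/(⅙ + h))
(-23*(-91))*O(-7) = (-23*(-91))*(6/(1 + 6*(-7))) = 2093*(6/(1 - 42)) = 2093*(6/(-41)) = 2093*(6*(-1/41)) = 2093*(-6/41) = -12558/41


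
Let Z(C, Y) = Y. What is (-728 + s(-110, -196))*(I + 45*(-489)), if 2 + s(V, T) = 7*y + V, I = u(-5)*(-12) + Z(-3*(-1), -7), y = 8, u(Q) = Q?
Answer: 17210368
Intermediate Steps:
I = 53 (I = -5*(-12) - 7 = 60 - 7 = 53)
s(V, T) = 54 + V (s(V, T) = -2 + (7*8 + V) = -2 + (56 + V) = 54 + V)
(-728 + s(-110, -196))*(I + 45*(-489)) = (-728 + (54 - 110))*(53 + 45*(-489)) = (-728 - 56)*(53 - 22005) = -784*(-21952) = 17210368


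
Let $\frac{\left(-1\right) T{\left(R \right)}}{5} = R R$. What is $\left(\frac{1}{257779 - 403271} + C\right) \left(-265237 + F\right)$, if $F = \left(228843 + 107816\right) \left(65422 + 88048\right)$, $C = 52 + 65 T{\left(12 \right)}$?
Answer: $- \frac{351409616546315235381}{145492} \approx -2.4153 \cdot 10^{15}$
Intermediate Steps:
$T{\left(R \right)} = - 5 R^{2}$ ($T{\left(R \right)} = - 5 R R = - 5 R^{2}$)
$C = -46748$ ($C = 52 + 65 \left(- 5 \cdot 12^{2}\right) = 52 + 65 \left(\left(-5\right) 144\right) = 52 + 65 \left(-720\right) = 52 - 46800 = -46748$)
$F = 51667056730$ ($F = 336659 \cdot 153470 = 51667056730$)
$\left(\frac{1}{257779 - 403271} + C\right) \left(-265237 + F\right) = \left(\frac{1}{257779 - 403271} - 46748\right) \left(-265237 + 51667056730\right) = \left(\frac{1}{-145492} - 46748\right) 51666791493 = \left(- \frac{1}{145492} - 46748\right) 51666791493 = \left(- \frac{6801460017}{145492}\right) 51666791493 = - \frac{351409616546315235381}{145492}$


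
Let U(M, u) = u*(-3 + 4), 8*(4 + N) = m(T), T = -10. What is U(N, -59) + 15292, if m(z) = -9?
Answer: 15233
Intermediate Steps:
N = -41/8 (N = -4 + (⅛)*(-9) = -4 - 9/8 = -41/8 ≈ -5.1250)
U(M, u) = u (U(M, u) = u*1 = u)
U(N, -59) + 15292 = -59 + 15292 = 15233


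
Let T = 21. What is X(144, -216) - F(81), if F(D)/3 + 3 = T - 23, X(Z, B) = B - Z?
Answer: -345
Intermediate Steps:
F(D) = -15 (F(D) = -9 + 3*(21 - 23) = -9 + 3*(-2) = -9 - 6 = -15)
X(144, -216) - F(81) = (-216 - 1*144) - 1*(-15) = (-216 - 144) + 15 = -360 + 15 = -345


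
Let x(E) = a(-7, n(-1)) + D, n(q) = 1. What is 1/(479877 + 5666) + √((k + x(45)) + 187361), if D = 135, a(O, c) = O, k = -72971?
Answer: 1/485543 + √114518 ≈ 338.41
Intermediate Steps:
x(E) = 128 (x(E) = -7 + 135 = 128)
1/(479877 + 5666) + √((k + x(45)) + 187361) = 1/(479877 + 5666) + √((-72971 + 128) + 187361) = 1/485543 + √(-72843 + 187361) = 1/485543 + √114518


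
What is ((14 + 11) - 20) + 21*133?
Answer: 2798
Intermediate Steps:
((14 + 11) - 20) + 21*133 = (25 - 20) + 2793 = 5 + 2793 = 2798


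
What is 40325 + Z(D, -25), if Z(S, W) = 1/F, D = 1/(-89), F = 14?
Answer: 564551/14 ≈ 40325.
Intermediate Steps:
D = -1/89 ≈ -0.011236
Z(S, W) = 1/14
40325 + Z(D, -25) = 40325 + 1/14 = 564551/14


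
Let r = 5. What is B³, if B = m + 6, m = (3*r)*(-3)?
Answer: -59319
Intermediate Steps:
m = -45 (m = (3*5)*(-3) = 15*(-3) = -45)
B = -39 (B = -45 + 6 = -39)
B³ = (-39)³ = -59319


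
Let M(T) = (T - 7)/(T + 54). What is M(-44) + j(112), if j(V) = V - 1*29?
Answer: 779/10 ≈ 77.900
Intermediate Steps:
j(V) = -29 + V (j(V) = V - 29 = -29 + V)
M(T) = (-7 + T)/(54 + T)
M(-44) + j(112) = (-7 - 44)/(54 - 44) + (-29 + 112) = -51/10 + 83 = 779/10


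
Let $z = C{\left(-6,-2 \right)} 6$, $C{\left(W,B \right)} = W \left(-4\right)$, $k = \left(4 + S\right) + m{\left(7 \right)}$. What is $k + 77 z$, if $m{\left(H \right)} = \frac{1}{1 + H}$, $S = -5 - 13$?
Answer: $\frac{88593}{8} \approx 11074.0$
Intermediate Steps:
$S = -18$ ($S = -5 - 13 = -18$)
$k = - \frac{111}{8}$ ($k = \left(4 - 18\right) + \frac{1}{1 + 7} = -14 + \frac{1}{8} = - \frac{111}{8} \approx -13.875$)
$C{\left(W,B \right)} = - 4 W$
$z = 144$ ($z = \left(-4\right) \left(-6\right) 6 = 24 \cdot 6 = 144$)
$k + 77 z = - \frac{111}{8} + 77 \cdot 144 = - \frac{111}{8} + 11088 = \frac{88593}{8}$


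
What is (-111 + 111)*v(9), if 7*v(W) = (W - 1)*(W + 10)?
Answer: 0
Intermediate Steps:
v(W) = (-1 + W)*(10 + W)/7 (v(W) = ((W - 1)*(W + 10))/7 = ((-1 + W)*(10 + W))/7 = (-1 + W)*(10 + W)/7)
(-111 + 111)*v(9) = (-111 + 111)*(-10/7 + (⅐)*9² + (9/7)*9) = 0*(-10/7 + (⅐)*81 + 81/7) = 0*(-10/7 + 81/7 + 81/7) = 0*(152/7) = 0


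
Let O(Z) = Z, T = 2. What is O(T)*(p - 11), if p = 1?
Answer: -20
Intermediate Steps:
O(T)*(p - 11) = 2*(1 - 11) = 2*(-10) = -20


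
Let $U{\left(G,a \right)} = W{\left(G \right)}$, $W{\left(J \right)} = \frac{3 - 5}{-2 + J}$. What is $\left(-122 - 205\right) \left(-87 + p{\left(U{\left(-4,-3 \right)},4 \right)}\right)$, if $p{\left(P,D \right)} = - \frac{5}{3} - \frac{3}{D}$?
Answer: $\frac{116957}{4} \approx 29239.0$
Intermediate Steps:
$W{\left(J \right)} = - \frac{2}{-2 + J}$
$U{\left(G,a \right)} = - \frac{2}{-2 + G}$
$p{\left(P,D \right)} = - \frac{5}{3} - \frac{3}{D}$ ($p{\left(P,D \right)} = \left(-5\right) \frac{1}{3} - \frac{3}{D} = - \frac{5}{3} - \frac{3}{D}$)
$\left(-122 - 205\right) \left(-87 + p{\left(U{\left(-4,-3 \right)},4 \right)}\right) = \left(-122 - 205\right) \left(-87 - \left(\frac{5}{3} + \frac{3}{4}\right)\right) = - 327 \left(-87 - \frac{29}{12}\right) = \left(-327\right) \left(- \frac{1073}{12}\right) = \frac{116957}{4}$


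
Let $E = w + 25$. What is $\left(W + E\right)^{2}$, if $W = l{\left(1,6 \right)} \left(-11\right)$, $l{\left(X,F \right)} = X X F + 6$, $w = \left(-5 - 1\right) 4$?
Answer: $17161$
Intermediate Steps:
$w = -24$ ($w = \left(-6\right) 4 = -24$)
$l{\left(X,F \right)} = 6 + F X^{2}$ ($l{\left(X,F \right)} = X^{2} F + 6 = F X^{2} + 6 = 6 + F X^{2}$)
$E = 1$ ($E = -24 + 25 = 1$)
$W = -132$ ($W = \left(6 + 6 \cdot 1^{2}\right) \left(-11\right) = \left(6 + 6 \cdot 1\right) \left(-11\right) = \left(6 + 6\right) \left(-11\right) = 12 \left(-11\right) = -132$)
$\left(W + E\right)^{2} = \left(-132 + 1\right)^{2} = \left(-131\right)^{2} = 17161$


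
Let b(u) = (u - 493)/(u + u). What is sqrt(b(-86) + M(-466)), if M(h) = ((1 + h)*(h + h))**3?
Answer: sqrt(602009712821130936897)/86 ≈ 2.8530e+8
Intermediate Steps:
b(u) = (-493 + u)/(2*u) (b(u) = (-493 + u)/((2*u)) = (-493 + u)*(1/(2*u)) = (-493 + u)/(2*u))
M(h) = 8*h**3*(1 + h)**3 (M(h) = ((1 + h)*(2*h))**3 = (2*h*(1 + h))**3 = 8*h**3*(1 + h)**3)
sqrt(b(-86) + M(-466)) = sqrt((1/2)*(-493 - 86)/(-86) + 8*(-466)**3*(1 - 466)**3) = sqrt((1/2)*(-1/86)*(-579) + 8*(-101194696)*(-465)**3) = sqrt(579/172 + 8*(-101194696)*(-100544625)) = sqrt(579/172 + 81396662090472000) = sqrt(14000225879561184579/172) = sqrt(602009712821130936897)/86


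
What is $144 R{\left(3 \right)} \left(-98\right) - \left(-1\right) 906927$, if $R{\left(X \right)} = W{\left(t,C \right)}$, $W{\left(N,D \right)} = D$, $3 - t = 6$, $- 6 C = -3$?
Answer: $899871$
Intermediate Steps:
$C = \frac{1}{2}$ ($C = \left(- \frac{1}{6}\right) \left(-3\right) = \frac{1}{2} \approx 0.5$)
$t = -3$ ($t = 3 - 6 = -3$)
$R{\left(X \right)} = \frac{1}{2}$
$144 R{\left(3 \right)} \left(-98\right) - \left(-1\right) 906927 = 144 \cdot \frac{1}{2} \left(-98\right) - \left(-1\right) 906927 = 72 \left(-98\right) - -906927 = -7056 + 906927 = 899871$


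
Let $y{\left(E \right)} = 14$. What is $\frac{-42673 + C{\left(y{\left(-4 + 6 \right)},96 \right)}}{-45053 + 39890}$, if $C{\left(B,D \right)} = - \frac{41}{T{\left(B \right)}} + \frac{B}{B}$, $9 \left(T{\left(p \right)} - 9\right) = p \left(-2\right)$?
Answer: $\frac{753995}{91213} \approx 8.2663$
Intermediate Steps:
$T{\left(p \right)} = 9 - \frac{2 p}{9}$ ($T{\left(p \right)} = 9 + \frac{p \left(-2\right)}{9} = 9 + \frac{\left(-2\right) p}{9} = 9 - \frac{2 p}{9}$)
$C{\left(B,D \right)} = 1 - \frac{41}{9 - \frac{2 B}{9}}$ ($C{\left(B,D \right)} = - \frac{41}{9 - \frac{2 B}{9}} + \frac{B}{B} = - \frac{41}{9 - \frac{2 B}{9}} + 1 = 1 - \frac{41}{9 - \frac{2 B}{9}}$)
$\frac{-42673 + C{\left(y{\left(-4 + 6 \right)},96 \right)}}{-45053 + 39890} = \frac{-42673 + \frac{2 \left(144 + 14\right)}{-81 + 2 \cdot 14}}{-45053 + 39890} = \frac{-42673 + 2 \frac{1}{-81 + 28} \cdot 158}{-5163} = \left(-42673 + 2 \frac{1}{-53} \cdot 158\right) \left(- \frac{1}{5163}\right) = \left(-42673 + 2 \left(- \frac{1}{53}\right) 158\right) \left(- \frac{1}{5163}\right) = \left(-42673 - \frac{316}{53}\right) \left(- \frac{1}{5163}\right) = \left(- \frac{2261985}{53}\right) \left(- \frac{1}{5163}\right) = \frac{753995}{91213}$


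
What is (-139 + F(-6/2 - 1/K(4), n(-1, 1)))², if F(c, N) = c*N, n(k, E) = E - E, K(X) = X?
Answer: 19321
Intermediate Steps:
n(k, E) = 0
F(c, N) = N*c
(-139 + F(-6/2 - 1/K(4), n(-1, 1)))² = (-139 + 0*(-6/2 - 1/4))² = (-139 + 0*(-6*½ - 1*¼))² = (-139 + 0*(-3 - ¼))² = (-139 + 0*(-13/4))² = (-139 + 0)² = (-139)² = 19321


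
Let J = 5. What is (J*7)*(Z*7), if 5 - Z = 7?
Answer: -490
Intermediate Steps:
Z = -2 (Z = 5 - 1*7 = 5 - 7 = -2)
(J*7)*(Z*7) = (5*7)*(-2*7) = 35*(-14) = -490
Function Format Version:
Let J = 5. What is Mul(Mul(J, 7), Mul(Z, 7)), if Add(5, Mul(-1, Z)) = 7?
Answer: -490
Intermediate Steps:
Z = -2 (Z = Add(5, Mul(-1, 7)) = Add(5, -7) = -2)
Mul(Mul(J, 7), Mul(Z, 7)) = Mul(Mul(5, 7), Mul(-2, 7)) = Mul(35, -14) = -490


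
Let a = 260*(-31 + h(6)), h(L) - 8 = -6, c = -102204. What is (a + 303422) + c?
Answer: 193678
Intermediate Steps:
h(L) = 2 (h(L) = 8 - 6 = 2)
a = -7540 (a = 260*(-31 + 2) = 260*(-29) = -7540)
(a + 303422) + c = (-7540 + 303422) - 102204 = 295882 - 102204 = 193678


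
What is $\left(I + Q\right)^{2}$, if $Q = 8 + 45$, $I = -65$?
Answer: $144$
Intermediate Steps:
$Q = 53$
$\left(I + Q\right)^{2} = \left(-65 + 53\right)^{2} = \left(-12\right)^{2} = 144$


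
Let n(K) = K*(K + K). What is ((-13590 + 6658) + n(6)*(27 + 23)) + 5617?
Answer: 2285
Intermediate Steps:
n(K) = 2*K² (n(K) = K*(2*K) = 2*K²)
((-13590 + 6658) + n(6)*(27 + 23)) + 5617 = ((-13590 + 6658) + (2*6²)*(27 + 23)) + 5617 = (-6932 + (2*36)*50) + 5617 = (-6932 + 72*50) + 5617 = (-6932 + 3600) + 5617 = -3332 + 5617 = 2285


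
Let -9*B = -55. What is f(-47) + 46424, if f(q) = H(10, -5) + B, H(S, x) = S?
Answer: 417961/9 ≈ 46440.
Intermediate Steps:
B = 55/9 (B = -⅑*(-55) = 55/9 ≈ 6.1111)
f(q) = 145/9 (f(q) = 10 + 55/9 = 145/9)
f(-47) + 46424 = 145/9 + 46424 = 417961/9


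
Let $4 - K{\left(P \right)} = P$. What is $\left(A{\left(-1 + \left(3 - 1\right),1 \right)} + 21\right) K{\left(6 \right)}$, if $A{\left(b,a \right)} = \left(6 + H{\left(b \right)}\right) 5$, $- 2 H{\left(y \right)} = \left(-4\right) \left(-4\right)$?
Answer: $-22$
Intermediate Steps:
$K{\left(P \right)} = 4 - P$
$H{\left(y \right)} = -8$ ($H{\left(y \right)} = - \frac{\left(-4\right) \left(-4\right)}{2} = \left(- \frac{1}{2}\right) 16 = -8$)
$A{\left(b,a \right)} = -10$ ($A{\left(b,a \right)} = \left(6 - 8\right) 5 = \left(-2\right) 5 = -10$)
$\left(A{\left(-1 + \left(3 - 1\right),1 \right)} + 21\right) K{\left(6 \right)} = \left(-10 + 21\right) \left(4 - 6\right) = 11 \left(4 - 6\right) = 11 \left(-2\right) = -22$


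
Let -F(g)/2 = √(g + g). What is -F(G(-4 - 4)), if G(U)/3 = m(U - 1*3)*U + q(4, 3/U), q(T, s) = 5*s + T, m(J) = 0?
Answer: √51 ≈ 7.1414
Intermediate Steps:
q(T, s) = T + 5*s
G(U) = 12 + 45/U (G(U) = 3*(0*U + (4 + 5*(3/U))) = 3*(0 + (4 + 15/U)) = 3*(4 + 15/U) = 12 + 45/U)
F(g) = -2*√2*√g (F(g) = -2*√(g + g) = -2*√2*√g)
-F(G(-4 - 4)) = -(-2)*√2*√(12 + 45/(-4 - 4)) = -(-2)*√2*√(12 + 45/(-8)) = -(-2)*√2*√(12 + 45*(-⅛)) = -(-2)*√2*√(12 - 45/8) = -(-2)*√2*√(51/8) = -(-2)*√2*√102/4 = -(-1)*√51 = √51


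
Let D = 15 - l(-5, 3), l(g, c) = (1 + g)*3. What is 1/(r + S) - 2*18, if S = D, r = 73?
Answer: -3599/100 ≈ -35.990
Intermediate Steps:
l(g, c) = 3 + 3*g
D = 27 (D = 15 - (3 + 3*(-5)) = 15 - (3 - 15) = 15 - 1*(-12) = 15 + 12 = 27)
S = 27
1/(r + S) - 2*18 = 1/(73 + 27) - 2*18 = 1/100 - 36 = -3599/100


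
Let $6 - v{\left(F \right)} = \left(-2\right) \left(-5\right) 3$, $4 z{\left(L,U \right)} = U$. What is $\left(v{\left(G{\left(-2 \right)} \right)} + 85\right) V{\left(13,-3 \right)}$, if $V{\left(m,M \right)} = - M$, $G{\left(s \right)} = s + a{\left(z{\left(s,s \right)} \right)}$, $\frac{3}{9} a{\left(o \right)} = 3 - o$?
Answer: $183$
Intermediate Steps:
$z{\left(L,U \right)} = \frac{U}{4}$
$a{\left(o \right)} = 9 - 3 o$ ($a{\left(o \right)} = 3 \left(3 - o\right) = 9 - 3 o$)
$G{\left(s \right)} = 9 + \frac{s}{4}$ ($G{\left(s \right)} = s - \left(-9 + 3 \frac{s}{4}\right) = s - \left(-9 + \frac{3 s}{4}\right) = 9 + \frac{s}{4}$)
$v{\left(F \right)} = -24$ ($v{\left(F \right)} = 6 - \left(-2\right) \left(-5\right) 3 = 6 - 10 \cdot 3 = 6 - 30 = -24$)
$\left(v{\left(G{\left(-2 \right)} \right)} + 85\right) V{\left(13,-3 \right)} = \left(-24 + 85\right) \left(\left(-1\right) \left(-3\right)\right) = 61 \cdot 3 = 183$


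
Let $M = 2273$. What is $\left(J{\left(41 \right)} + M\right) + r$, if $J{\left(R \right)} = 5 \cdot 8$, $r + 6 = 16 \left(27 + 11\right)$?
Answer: $2915$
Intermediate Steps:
$r = 602$ ($r = -6 + 16 \left(27 + 11\right) = -6 + 16 \cdot 38 = -6 + 608 = 602$)
$J{\left(R \right)} = 40$
$\left(J{\left(41 \right)} + M\right) + r = \left(40 + 2273\right) + 602 = 2313 + 602 = 2915$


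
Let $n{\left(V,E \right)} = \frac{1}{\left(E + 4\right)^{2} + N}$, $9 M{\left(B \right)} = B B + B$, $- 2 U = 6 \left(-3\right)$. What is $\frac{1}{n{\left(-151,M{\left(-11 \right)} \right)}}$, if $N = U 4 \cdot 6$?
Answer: $\frac{38812}{81} \approx 479.16$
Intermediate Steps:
$U = 9$ ($U = - \frac{6 \left(-3\right)}{2} = \left(- \frac{1}{2}\right) \left(-18\right) = 9$)
$M{\left(B \right)} = \frac{B}{9} + \frac{B^{2}}{9}$ ($M{\left(B \right)} = \frac{B B + B}{9} = \frac{B^{2} + B}{9} = \frac{B + B^{2}}{9} = \frac{B}{9} + \frac{B^{2}}{9}$)
$N = 216$ ($N = 9 \cdot 4 \cdot 6 = 36 \cdot 6 = 216$)
$n{\left(V,E \right)} = \frac{1}{216 + \left(4 + E\right)^{2}}$ ($n{\left(V,E \right)} = \frac{1}{\left(E + 4\right)^{2} + 216} = \frac{1}{\left(4 + E\right)^{2} + 216} = \frac{1}{216 + \left(4 + E\right)^{2}}$)
$\frac{1}{n{\left(-151,M{\left(-11 \right)} \right)}} = \frac{1}{\frac{1}{216 + \left(4 + \frac{1}{9} \left(-11\right) \left(1 - 11\right)\right)^{2}}} = \frac{1}{\frac{1}{216 + \left(4 + \frac{1}{9} \left(-11\right) \left(-10\right)\right)^{2}}} = \frac{1}{\frac{1}{216 + \left(4 + \frac{110}{9}\right)^{2}}} = \frac{1}{\frac{1}{216 + \left(\frac{146}{9}\right)^{2}}} = \frac{1}{\frac{1}{216 + \frac{21316}{81}}} = \frac{1}{\frac{1}{\frac{38812}{81}}} = \frac{1}{\frac{81}{38812}} = \frac{38812}{81}$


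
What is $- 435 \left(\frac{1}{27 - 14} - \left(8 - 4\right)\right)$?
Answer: $\frac{22185}{13} \approx 1706.5$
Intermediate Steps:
$- 435 \left(\frac{1}{27 - 14} - \left(8 - 4\right)\right) = - 435 \left(\frac{1}{13} - 4\right) = \left(-435\right) \left(- \frac{51}{13}\right) = \frac{22185}{13}$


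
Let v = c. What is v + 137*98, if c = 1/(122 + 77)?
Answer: 2671775/199 ≈ 13426.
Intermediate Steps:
c = 1/199 ≈ 0.0050251
v = 1/199 ≈ 0.0050251
v + 137*98 = 1/199 + 137*98 = 1/199 + 13426 = 2671775/199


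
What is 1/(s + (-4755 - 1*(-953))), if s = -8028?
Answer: -1/11830 ≈ -8.4531e-5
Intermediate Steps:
1/(s + (-4755 - 1*(-953))) = 1/(-8028 + (-4755 - 1*(-953))) = 1/(-8028 + (-4755 + 953)) = 1/(-8028 - 3802) = 1/(-11830) = -1/11830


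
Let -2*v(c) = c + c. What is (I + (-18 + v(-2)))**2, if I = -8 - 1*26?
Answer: 2500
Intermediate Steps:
v(c) = -c (v(c) = -(c + c)/2 = -c)
I = -34 (I = -8 - 26 = -34)
(I + (-18 + v(-2)))**2 = (-34 + (-18 - 1*(-2)))**2 = (-34 + (-18 + 2))**2 = (-34 - 16)**2 = (-50)**2 = 2500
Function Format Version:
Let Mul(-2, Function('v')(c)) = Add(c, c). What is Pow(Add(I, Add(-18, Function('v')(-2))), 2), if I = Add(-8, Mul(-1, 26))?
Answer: 2500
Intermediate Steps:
Function('v')(c) = Mul(-1, c) (Function('v')(c) = Mul(Rational(-1, 2), Add(c, c)) = Mul(Rational(-1, 2), Mul(2, c)) = Mul(-1, c))
I = -34 (I = Add(-8, -26) = -34)
Pow(Add(I, Add(-18, Function('v')(-2))), 2) = Pow(Add(-34, Add(-18, Mul(-1, -2))), 2) = Pow(Add(-34, Add(-18, 2)), 2) = Pow(Add(-34, -16), 2) = Pow(-50, 2) = 2500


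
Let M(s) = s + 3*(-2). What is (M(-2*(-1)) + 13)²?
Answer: 81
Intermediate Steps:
M(s) = -6 + s (M(s) = s - 6 = -6 + s)
(M(-2*(-1)) + 13)² = ((-6 - 2*(-1)) + 13)² = ((-6 + 2) + 13)² = (-4 + 13)² = 9² = 81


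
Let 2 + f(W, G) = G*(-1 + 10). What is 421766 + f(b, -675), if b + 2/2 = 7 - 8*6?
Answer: 415689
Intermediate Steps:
b = -42 (b = -1 + (7 - 8*6) = -1 + (7 - 48) = -1 - 41 = -42)
f(W, G) = -2 + 9*G (f(W, G) = -2 + G*(-1 + 10) = -2 + G*9 = -2 + 9*G)
421766 + f(b, -675) = 421766 + (-2 + 9*(-675)) = 421766 + (-2 - 6075) = 421766 - 6077 = 415689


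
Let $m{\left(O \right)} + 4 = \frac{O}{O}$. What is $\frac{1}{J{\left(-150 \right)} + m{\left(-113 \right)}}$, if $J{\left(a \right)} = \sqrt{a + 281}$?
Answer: $\frac{3}{122} + \frac{\sqrt{131}}{122} \approx 0.11841$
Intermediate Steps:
$J{\left(a \right)} = \sqrt{281 + a}$
$m{\left(O \right)} = -3$ ($m{\left(O \right)} = -4 + \frac{O}{O} = -4 + 1 = -3$)
$\frac{1}{J{\left(-150 \right)} + m{\left(-113 \right)}} = \frac{1}{\sqrt{281 - 150} - 3} = \frac{1}{\sqrt{131} - 3} = \frac{1}{-3 + \sqrt{131}}$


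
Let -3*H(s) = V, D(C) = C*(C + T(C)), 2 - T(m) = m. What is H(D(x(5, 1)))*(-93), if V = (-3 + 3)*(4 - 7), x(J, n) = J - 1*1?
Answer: 0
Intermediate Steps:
x(J, n) = -1 + J (x(J, n) = J - 1 = -1 + J)
T(m) = 2 - m
D(C) = 2*C (D(C) = C*(C + (2 - C)) = C*2 = 2*C)
V = 0 (V = 0*(-3) = 0)
H(s) = 0 (H(s) = -1/3*0 = 0)
H(D(x(5, 1)))*(-93) = 0*(-93) = 0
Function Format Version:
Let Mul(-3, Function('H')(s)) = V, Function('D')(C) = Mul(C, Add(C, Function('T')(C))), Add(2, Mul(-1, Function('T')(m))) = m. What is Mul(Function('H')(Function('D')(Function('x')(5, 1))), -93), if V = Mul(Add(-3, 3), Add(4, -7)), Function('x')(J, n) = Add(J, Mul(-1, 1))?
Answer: 0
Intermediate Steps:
Function('x')(J, n) = Add(-1, J) (Function('x')(J, n) = Add(J, -1) = Add(-1, J))
Function('T')(m) = Add(2, Mul(-1, m))
Function('D')(C) = Mul(2, C) (Function('D')(C) = Mul(C, Add(C, Add(2, Mul(-1, C)))) = Mul(C, 2) = Mul(2, C))
V = 0 (V = Mul(0, -3) = 0)
Function('H')(s) = 0 (Function('H')(s) = Mul(Rational(-1, 3), 0) = 0)
Mul(Function('H')(Function('D')(Function('x')(5, 1))), -93) = Mul(0, -93) = 0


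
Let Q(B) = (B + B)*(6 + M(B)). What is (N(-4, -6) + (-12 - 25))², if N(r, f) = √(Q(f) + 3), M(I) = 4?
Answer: 1252 - 222*I*√13 ≈ 1252.0 - 800.43*I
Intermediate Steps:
Q(B) = 20*B (Q(B) = (B + B)*(6 + 4) = (2*B)*10 = 20*B)
N(r, f) = √(3 + 20*f) (N(r, f) = √(20*f + 3) = √(3 + 20*f))
(N(-4, -6) + (-12 - 25))² = (√(3 + 20*(-6)) + (-12 - 25))² = (√(3 - 120) - 37)² = (√(-117) - 37)² = (3*I*√13 - 37)² = (-37 + 3*I*√13)²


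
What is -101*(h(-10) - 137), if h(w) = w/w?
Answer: 13736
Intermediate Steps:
h(w) = 1
-101*(h(-10) - 137) = -101*(1 - 137) = -101*(-136) = 13736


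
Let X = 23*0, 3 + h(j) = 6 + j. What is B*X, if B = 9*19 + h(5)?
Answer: 0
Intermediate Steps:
h(j) = 3 + j (h(j) = -3 + (6 + j) = 3 + j)
B = 179 (B = 9*19 + (3 + 5) = 171 + 8 = 179)
X = 0
B*X = 179*0 = 0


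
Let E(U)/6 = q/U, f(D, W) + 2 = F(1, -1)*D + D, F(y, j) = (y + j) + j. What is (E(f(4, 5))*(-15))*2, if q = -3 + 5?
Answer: 180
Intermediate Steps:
q = 2
F(y, j) = y + 2*j (F(y, j) = (j + y) + j = y + 2*j)
f(D, W) = -2 (f(D, W) = -2 + ((1 + 2*(-1))*D + D) = -2 + ((1 - 2)*D + D) = -2 + (-D + D) = -2 + 0 = -2)
E(U) = 12/U (E(U) = 6*(2/U) = 12/U)
(E(f(4, 5))*(-15))*2 = ((12/(-2))*(-15))*2 = ((12*(-½))*(-15))*2 = -6*(-15)*2 = 90*2 = 180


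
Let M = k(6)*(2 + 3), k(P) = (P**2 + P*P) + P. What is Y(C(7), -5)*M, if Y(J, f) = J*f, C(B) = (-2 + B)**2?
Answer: -48750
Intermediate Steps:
k(P) = P + 2*P**2 (k(P) = (P**2 + P**2) + P = 2*P**2 + P = P + 2*P**2)
M = 390 (M = (6*(1 + 2*6))*(2 + 3) = (6*(1 + 12))*5 = (6*13)*5 = 78*5 = 390)
Y(C(7), -5)*M = ((-2 + 7)**2*(-5))*390 = (5**2*(-5))*390 = (25*(-5))*390 = -125*390 = -48750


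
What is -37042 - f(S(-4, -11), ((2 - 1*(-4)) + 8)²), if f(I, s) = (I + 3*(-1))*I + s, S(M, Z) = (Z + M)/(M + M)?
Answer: -2383097/64 ≈ -37236.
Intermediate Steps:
S(M, Z) = (M + Z)/(2*M) (S(M, Z) = (M + Z)/((2*M)) = (M + Z)*(1/(2*M)) = (M + Z)/(2*M))
f(I, s) = s + I*(-3 + I) (f(I, s) = (I - 3)*I + s = (-3 + I)*I + s = I*(-3 + I) + s = s + I*(-3 + I))
-37042 - f(S(-4, -11), ((2 - 1*(-4)) + 8)²) = -37042 - (((2 - 1*(-4)) + 8)² + ((½)*(-4 - 11)/(-4))² - 3*(-4 - 11)/(2*(-4))) = -37042 - (((2 + 4) + 8)² + ((½)*(-¼)*(-15))² - 3*(-1)*(-15)/(2*4)) = -37042 - ((6 + 8)² + (15/8)² - 3*15/8) = -37042 - (14² + 225/64 - 45/8) = -37042 - (196 + 225/64 - 45/8) = -37042 - 1*12409/64 = -37042 - 12409/64 = -2383097/64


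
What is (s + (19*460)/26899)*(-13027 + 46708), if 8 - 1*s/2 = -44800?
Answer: 81191065757844/26899 ≈ 3.0184e+9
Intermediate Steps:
s = 89616 (s = 16 - 2*(-44800) = 16 + 89600 = 89616)
(s + (19*460)/26899)*(-13027 + 46708) = (89616 + (19*460)/26899)*(-13027 + 46708) = (89616 + 8740*(1/26899))*33681 = (89616 + 8740/26899)*33681 = (2410589524/26899)*33681 = 81191065757844/26899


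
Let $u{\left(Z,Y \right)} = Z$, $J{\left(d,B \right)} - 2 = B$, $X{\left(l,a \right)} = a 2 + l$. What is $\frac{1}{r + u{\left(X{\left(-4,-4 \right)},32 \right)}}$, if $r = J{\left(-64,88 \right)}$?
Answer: $\frac{1}{78} \approx 0.012821$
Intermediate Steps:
$X{\left(l,a \right)} = l + 2 a$ ($X{\left(l,a \right)} = 2 a + l = l + 2 a$)
$J{\left(d,B \right)} = 2 + B$
$r = 90$ ($r = 2 + 88 = 90$)
$\frac{1}{r + u{\left(X{\left(-4,-4 \right)},32 \right)}} = \frac{1}{90 + \left(-4 + 2 \left(-4\right)\right)} = \frac{1}{90 - 12} = \frac{1}{78}$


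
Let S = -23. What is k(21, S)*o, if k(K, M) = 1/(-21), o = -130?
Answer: 130/21 ≈ 6.1905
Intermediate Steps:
k(K, M) = -1/21
k(21, S)*o = -1/21*(-130) = 130/21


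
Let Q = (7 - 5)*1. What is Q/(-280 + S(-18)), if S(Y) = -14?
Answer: -1/147 ≈ -0.0068027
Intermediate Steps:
Q = 2 (Q = 2*1 = 2)
Q/(-280 + S(-18)) = 2/(-280 - 14) = 2/(-294) = -1/294*2 = -1/147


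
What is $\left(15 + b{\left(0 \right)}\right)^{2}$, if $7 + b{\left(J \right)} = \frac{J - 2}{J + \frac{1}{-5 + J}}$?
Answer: $324$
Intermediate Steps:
$b{\left(J \right)} = -7 + \frac{-2 + J}{J + \frac{1}{-5 + J}}$ ($b{\left(J \right)} = -7 + \frac{J - 2}{J + \frac{1}{-5 + J}} = -7 + \frac{-2 + J}{J + \frac{1}{-5 + J}}$)
$\left(15 + b{\left(0 \right)}\right)^{2} = \left(15 + \frac{3 - 6 \cdot 0^{2} + 28 \cdot 0}{1 + 0^{2} - 0}\right)^{2} = \left(15 + \frac{3 - 0 + 0}{1 + 0 + 0}\right)^{2} = \left(15 + \frac{3 + 0 + 0}{1}\right)^{2} = \left(15 + 1 \cdot 3\right)^{2} = \left(15 + 3\right)^{2} = 18^{2} = 324$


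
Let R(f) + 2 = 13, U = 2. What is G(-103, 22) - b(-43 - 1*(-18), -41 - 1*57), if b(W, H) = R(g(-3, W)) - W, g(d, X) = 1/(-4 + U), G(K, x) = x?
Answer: -14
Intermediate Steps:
g(d, X) = -½ (g(d, X) = 1/(-4 + 2) = 1/(-2) = -½)
R(f) = 11 (R(f) = -2 + 13 = 11)
b(W, H) = 11 - W
G(-103, 22) - b(-43 - 1*(-18), -41 - 1*57) = 22 - (11 - (-43 - 1*(-18))) = 22 - (11 - (-43 + 18)) = 22 - (11 - 1*(-25)) = 22 - (11 + 25) = 22 - 1*36 = 22 - 36 = -14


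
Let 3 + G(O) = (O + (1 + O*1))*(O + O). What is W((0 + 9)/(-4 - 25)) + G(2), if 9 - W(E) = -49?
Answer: 75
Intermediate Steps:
W(E) = 58 (W(E) = 9 - 1*(-49) = 9 + 49 = 58)
G(O) = -3 + 2*O*(1 + 2*O) (G(O) = -3 + (O + (1 + O*1))*(O + O) = -3 + (O + (1 + O))*(2*O) = -3 + (1 + 2*O)*(2*O) = -3 + 2*O*(1 + 2*O))
W((0 + 9)/(-4 - 25)) + G(2) = 58 + (-3 + 2*2 + 4*2²) = 58 + (-3 + 4 + 4*4) = 58 + (-3 + 4 + 16) = 58 + 17 = 75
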